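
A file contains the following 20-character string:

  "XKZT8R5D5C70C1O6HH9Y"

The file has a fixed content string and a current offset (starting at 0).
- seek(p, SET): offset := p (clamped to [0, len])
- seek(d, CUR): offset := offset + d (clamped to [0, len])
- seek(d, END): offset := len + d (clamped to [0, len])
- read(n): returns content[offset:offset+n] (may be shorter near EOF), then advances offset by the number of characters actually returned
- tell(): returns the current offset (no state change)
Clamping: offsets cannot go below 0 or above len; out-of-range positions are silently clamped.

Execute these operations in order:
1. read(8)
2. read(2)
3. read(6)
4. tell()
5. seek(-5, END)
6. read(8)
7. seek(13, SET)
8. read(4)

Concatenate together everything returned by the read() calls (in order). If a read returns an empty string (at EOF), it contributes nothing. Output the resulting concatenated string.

Answer: XKZT8R5D5C70C1O66HH9Y1O6H

Derivation:
After 1 (read(8)): returned 'XKZT8R5D', offset=8
After 2 (read(2)): returned '5C', offset=10
After 3 (read(6)): returned '70C1O6', offset=16
After 4 (tell()): offset=16
After 5 (seek(-5, END)): offset=15
After 6 (read(8)): returned '6HH9Y', offset=20
After 7 (seek(13, SET)): offset=13
After 8 (read(4)): returned '1O6H', offset=17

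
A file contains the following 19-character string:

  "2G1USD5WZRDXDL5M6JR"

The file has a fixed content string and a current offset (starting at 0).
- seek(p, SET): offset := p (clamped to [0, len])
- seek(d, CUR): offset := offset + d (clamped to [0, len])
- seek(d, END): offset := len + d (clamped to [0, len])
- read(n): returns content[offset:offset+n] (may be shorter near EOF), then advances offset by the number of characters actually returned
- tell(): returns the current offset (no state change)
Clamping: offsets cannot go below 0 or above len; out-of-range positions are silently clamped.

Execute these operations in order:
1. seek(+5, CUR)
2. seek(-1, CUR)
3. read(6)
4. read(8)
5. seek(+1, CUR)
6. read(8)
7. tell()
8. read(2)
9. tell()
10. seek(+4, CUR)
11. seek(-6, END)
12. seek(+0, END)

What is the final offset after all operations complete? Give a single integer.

After 1 (seek(+5, CUR)): offset=5
After 2 (seek(-1, CUR)): offset=4
After 3 (read(6)): returned 'SD5WZR', offset=10
After 4 (read(8)): returned 'DXDL5M6J', offset=18
After 5 (seek(+1, CUR)): offset=19
After 6 (read(8)): returned '', offset=19
After 7 (tell()): offset=19
After 8 (read(2)): returned '', offset=19
After 9 (tell()): offset=19
After 10 (seek(+4, CUR)): offset=19
After 11 (seek(-6, END)): offset=13
After 12 (seek(+0, END)): offset=19

Answer: 19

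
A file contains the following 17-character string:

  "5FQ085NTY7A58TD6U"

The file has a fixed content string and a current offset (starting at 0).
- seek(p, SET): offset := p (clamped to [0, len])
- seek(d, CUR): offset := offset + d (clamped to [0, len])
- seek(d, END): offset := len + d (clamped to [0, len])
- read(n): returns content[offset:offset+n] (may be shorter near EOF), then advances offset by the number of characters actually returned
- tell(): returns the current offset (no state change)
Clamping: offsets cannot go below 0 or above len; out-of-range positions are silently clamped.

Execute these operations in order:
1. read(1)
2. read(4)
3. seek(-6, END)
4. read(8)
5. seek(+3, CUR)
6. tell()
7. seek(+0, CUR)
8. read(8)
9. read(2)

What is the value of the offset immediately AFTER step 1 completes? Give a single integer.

After 1 (read(1)): returned '5', offset=1

Answer: 1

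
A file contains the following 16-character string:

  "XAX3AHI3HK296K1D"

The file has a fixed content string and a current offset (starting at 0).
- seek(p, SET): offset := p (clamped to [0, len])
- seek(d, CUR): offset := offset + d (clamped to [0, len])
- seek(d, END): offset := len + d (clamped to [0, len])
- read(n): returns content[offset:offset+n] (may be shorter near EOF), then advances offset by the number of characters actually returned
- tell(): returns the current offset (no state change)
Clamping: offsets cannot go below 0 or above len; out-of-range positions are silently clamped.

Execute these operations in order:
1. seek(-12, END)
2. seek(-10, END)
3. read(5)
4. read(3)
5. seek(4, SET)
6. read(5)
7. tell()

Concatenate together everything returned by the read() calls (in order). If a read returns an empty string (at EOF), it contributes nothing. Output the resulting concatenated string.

After 1 (seek(-12, END)): offset=4
After 2 (seek(-10, END)): offset=6
After 3 (read(5)): returned 'I3HK2', offset=11
After 4 (read(3)): returned '96K', offset=14
After 5 (seek(4, SET)): offset=4
After 6 (read(5)): returned 'AHI3H', offset=9
After 7 (tell()): offset=9

Answer: I3HK296KAHI3H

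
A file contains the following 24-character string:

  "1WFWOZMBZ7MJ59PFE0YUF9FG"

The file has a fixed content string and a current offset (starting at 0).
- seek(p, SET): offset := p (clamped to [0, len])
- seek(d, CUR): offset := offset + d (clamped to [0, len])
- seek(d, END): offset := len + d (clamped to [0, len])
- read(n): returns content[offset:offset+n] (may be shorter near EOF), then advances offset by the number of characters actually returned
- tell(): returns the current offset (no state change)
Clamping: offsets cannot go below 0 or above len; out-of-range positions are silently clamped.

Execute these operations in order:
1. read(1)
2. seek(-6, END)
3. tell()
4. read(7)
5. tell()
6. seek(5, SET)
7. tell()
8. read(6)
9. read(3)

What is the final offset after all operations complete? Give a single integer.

After 1 (read(1)): returned '1', offset=1
After 2 (seek(-6, END)): offset=18
After 3 (tell()): offset=18
After 4 (read(7)): returned 'YUF9FG', offset=24
After 5 (tell()): offset=24
After 6 (seek(5, SET)): offset=5
After 7 (tell()): offset=5
After 8 (read(6)): returned 'ZMBZ7M', offset=11
After 9 (read(3)): returned 'J59', offset=14

Answer: 14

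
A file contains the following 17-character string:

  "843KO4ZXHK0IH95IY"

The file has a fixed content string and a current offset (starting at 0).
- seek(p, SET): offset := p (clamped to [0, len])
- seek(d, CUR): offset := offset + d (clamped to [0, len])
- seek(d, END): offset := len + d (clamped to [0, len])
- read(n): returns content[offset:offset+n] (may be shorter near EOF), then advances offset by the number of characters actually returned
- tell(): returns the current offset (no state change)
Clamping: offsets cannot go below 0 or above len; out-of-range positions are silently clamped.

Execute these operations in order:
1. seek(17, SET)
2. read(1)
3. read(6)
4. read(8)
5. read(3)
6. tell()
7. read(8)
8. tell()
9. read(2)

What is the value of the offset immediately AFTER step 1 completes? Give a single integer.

Answer: 17

Derivation:
After 1 (seek(17, SET)): offset=17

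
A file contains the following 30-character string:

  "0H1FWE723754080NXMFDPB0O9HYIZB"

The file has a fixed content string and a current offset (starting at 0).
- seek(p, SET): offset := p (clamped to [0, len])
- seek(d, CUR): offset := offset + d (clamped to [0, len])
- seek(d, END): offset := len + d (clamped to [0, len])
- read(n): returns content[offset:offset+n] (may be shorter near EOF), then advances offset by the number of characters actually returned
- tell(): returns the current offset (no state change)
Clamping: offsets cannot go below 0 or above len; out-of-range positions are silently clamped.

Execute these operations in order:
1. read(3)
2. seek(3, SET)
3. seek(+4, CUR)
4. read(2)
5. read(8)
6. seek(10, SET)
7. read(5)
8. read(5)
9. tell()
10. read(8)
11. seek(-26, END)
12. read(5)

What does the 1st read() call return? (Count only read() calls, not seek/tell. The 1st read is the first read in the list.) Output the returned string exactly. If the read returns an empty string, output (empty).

After 1 (read(3)): returned '0H1', offset=3
After 2 (seek(3, SET)): offset=3
After 3 (seek(+4, CUR)): offset=7
After 4 (read(2)): returned '23', offset=9
After 5 (read(8)): returned '754080NX', offset=17
After 6 (seek(10, SET)): offset=10
After 7 (read(5)): returned '54080', offset=15
After 8 (read(5)): returned 'NXMFD', offset=20
After 9 (tell()): offset=20
After 10 (read(8)): returned 'PB0O9HYI', offset=28
After 11 (seek(-26, END)): offset=4
After 12 (read(5)): returned 'WE723', offset=9

Answer: 0H1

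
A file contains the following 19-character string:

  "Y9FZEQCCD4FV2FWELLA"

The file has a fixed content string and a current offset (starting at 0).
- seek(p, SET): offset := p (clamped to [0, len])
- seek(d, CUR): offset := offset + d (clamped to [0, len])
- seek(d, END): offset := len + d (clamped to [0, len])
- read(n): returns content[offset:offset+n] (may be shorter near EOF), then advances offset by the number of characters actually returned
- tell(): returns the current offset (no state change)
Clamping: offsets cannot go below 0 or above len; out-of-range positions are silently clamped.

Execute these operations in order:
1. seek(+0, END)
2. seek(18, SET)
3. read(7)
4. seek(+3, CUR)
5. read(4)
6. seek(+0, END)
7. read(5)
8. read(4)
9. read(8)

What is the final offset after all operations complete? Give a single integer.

After 1 (seek(+0, END)): offset=19
After 2 (seek(18, SET)): offset=18
After 3 (read(7)): returned 'A', offset=19
After 4 (seek(+3, CUR)): offset=19
After 5 (read(4)): returned '', offset=19
After 6 (seek(+0, END)): offset=19
After 7 (read(5)): returned '', offset=19
After 8 (read(4)): returned '', offset=19
After 9 (read(8)): returned '', offset=19

Answer: 19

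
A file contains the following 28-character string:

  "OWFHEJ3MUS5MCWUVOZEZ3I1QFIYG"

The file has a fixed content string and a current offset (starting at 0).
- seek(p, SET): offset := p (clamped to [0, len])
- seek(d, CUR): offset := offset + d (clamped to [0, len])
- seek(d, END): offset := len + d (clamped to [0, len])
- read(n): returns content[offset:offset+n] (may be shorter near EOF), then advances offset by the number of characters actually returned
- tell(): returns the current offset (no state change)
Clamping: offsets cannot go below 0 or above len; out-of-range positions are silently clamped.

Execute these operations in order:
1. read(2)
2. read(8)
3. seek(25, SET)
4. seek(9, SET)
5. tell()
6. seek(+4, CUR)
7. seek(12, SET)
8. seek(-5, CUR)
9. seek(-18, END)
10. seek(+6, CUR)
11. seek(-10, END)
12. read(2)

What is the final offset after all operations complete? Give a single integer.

Answer: 20

Derivation:
After 1 (read(2)): returned 'OW', offset=2
After 2 (read(8)): returned 'FHEJ3MUS', offset=10
After 3 (seek(25, SET)): offset=25
After 4 (seek(9, SET)): offset=9
After 5 (tell()): offset=9
After 6 (seek(+4, CUR)): offset=13
After 7 (seek(12, SET)): offset=12
After 8 (seek(-5, CUR)): offset=7
After 9 (seek(-18, END)): offset=10
After 10 (seek(+6, CUR)): offset=16
After 11 (seek(-10, END)): offset=18
After 12 (read(2)): returned 'EZ', offset=20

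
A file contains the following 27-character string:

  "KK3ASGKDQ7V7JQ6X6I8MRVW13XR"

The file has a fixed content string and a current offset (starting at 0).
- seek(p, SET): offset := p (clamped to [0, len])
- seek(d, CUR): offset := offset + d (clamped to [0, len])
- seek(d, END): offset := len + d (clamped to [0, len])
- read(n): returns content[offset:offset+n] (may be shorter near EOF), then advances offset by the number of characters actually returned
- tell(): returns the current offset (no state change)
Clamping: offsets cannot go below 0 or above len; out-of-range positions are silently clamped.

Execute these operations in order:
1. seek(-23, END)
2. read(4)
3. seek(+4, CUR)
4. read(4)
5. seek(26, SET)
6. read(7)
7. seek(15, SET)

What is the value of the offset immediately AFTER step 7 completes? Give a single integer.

Answer: 15

Derivation:
After 1 (seek(-23, END)): offset=4
After 2 (read(4)): returned 'SGKD', offset=8
After 3 (seek(+4, CUR)): offset=12
After 4 (read(4)): returned 'JQ6X', offset=16
After 5 (seek(26, SET)): offset=26
After 6 (read(7)): returned 'R', offset=27
After 7 (seek(15, SET)): offset=15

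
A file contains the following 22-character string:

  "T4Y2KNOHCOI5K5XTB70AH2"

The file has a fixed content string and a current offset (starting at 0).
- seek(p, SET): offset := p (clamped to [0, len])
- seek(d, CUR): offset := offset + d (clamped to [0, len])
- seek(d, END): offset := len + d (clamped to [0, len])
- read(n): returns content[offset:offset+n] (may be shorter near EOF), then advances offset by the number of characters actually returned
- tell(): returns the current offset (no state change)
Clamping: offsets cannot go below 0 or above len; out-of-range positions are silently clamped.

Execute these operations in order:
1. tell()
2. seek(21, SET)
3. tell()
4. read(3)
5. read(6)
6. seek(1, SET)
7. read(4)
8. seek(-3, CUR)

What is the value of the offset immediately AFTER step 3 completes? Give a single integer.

Answer: 21

Derivation:
After 1 (tell()): offset=0
After 2 (seek(21, SET)): offset=21
After 3 (tell()): offset=21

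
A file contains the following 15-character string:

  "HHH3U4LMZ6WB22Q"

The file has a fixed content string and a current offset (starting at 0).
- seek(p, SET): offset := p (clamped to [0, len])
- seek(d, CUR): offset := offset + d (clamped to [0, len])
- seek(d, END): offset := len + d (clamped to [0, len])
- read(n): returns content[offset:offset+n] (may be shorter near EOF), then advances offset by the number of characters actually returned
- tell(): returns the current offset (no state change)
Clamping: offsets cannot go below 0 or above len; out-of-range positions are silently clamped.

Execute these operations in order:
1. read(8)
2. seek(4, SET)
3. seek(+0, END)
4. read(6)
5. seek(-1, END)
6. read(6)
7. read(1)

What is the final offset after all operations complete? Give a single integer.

Answer: 15

Derivation:
After 1 (read(8)): returned 'HHH3U4LM', offset=8
After 2 (seek(4, SET)): offset=4
After 3 (seek(+0, END)): offset=15
After 4 (read(6)): returned '', offset=15
After 5 (seek(-1, END)): offset=14
After 6 (read(6)): returned 'Q', offset=15
After 7 (read(1)): returned '', offset=15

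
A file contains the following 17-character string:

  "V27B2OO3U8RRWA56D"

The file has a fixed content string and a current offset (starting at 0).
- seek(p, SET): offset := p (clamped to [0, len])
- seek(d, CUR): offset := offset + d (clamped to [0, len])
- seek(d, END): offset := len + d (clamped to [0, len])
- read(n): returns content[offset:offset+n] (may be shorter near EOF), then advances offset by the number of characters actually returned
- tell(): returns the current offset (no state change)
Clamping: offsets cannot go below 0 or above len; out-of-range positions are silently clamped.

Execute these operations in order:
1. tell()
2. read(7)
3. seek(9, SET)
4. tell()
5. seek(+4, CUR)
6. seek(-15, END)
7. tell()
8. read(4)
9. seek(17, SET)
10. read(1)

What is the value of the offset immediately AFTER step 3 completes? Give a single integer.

After 1 (tell()): offset=0
After 2 (read(7)): returned 'V27B2OO', offset=7
After 3 (seek(9, SET)): offset=9

Answer: 9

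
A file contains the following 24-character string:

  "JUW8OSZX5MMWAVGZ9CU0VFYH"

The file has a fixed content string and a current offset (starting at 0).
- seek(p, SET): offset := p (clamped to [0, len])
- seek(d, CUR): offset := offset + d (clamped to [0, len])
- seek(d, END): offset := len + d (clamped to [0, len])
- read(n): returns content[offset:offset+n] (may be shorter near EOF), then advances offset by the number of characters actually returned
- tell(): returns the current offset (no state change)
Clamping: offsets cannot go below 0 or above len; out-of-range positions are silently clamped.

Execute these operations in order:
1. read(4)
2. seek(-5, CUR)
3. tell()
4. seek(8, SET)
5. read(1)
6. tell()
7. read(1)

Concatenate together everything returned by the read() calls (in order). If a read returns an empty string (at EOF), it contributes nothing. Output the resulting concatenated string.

Answer: JUW85M

Derivation:
After 1 (read(4)): returned 'JUW8', offset=4
After 2 (seek(-5, CUR)): offset=0
After 3 (tell()): offset=0
After 4 (seek(8, SET)): offset=8
After 5 (read(1)): returned '5', offset=9
After 6 (tell()): offset=9
After 7 (read(1)): returned 'M', offset=10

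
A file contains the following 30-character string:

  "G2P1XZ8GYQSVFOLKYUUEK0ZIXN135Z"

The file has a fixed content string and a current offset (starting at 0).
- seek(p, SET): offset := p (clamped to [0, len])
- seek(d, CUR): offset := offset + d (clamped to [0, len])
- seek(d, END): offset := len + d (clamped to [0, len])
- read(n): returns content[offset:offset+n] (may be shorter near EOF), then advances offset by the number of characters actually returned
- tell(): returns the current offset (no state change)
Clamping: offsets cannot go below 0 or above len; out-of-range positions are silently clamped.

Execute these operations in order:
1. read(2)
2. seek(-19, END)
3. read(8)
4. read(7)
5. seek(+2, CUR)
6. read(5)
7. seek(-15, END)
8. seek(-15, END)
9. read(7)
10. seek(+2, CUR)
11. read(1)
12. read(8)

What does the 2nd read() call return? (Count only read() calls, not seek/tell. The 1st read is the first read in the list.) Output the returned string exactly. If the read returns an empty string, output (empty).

Answer: VFOLKYUU

Derivation:
After 1 (read(2)): returned 'G2', offset=2
After 2 (seek(-19, END)): offset=11
After 3 (read(8)): returned 'VFOLKYUU', offset=19
After 4 (read(7)): returned 'EK0ZIXN', offset=26
After 5 (seek(+2, CUR)): offset=28
After 6 (read(5)): returned '5Z', offset=30
After 7 (seek(-15, END)): offset=15
After 8 (seek(-15, END)): offset=15
After 9 (read(7)): returned 'KYUUEK0', offset=22
After 10 (seek(+2, CUR)): offset=24
After 11 (read(1)): returned 'X', offset=25
After 12 (read(8)): returned 'N135Z', offset=30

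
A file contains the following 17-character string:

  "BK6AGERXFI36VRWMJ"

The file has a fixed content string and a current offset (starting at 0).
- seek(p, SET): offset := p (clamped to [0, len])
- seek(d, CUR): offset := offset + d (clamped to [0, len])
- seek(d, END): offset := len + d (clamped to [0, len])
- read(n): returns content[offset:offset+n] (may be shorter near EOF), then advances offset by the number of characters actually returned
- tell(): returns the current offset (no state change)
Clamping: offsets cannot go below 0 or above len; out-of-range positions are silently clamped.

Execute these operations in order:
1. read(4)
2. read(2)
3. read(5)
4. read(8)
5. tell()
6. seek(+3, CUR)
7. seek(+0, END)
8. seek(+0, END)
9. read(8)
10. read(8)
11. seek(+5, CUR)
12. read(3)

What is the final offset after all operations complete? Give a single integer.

Answer: 17

Derivation:
After 1 (read(4)): returned 'BK6A', offset=4
After 2 (read(2)): returned 'GE', offset=6
After 3 (read(5)): returned 'RXFI3', offset=11
After 4 (read(8)): returned '6VRWMJ', offset=17
After 5 (tell()): offset=17
After 6 (seek(+3, CUR)): offset=17
After 7 (seek(+0, END)): offset=17
After 8 (seek(+0, END)): offset=17
After 9 (read(8)): returned '', offset=17
After 10 (read(8)): returned '', offset=17
After 11 (seek(+5, CUR)): offset=17
After 12 (read(3)): returned '', offset=17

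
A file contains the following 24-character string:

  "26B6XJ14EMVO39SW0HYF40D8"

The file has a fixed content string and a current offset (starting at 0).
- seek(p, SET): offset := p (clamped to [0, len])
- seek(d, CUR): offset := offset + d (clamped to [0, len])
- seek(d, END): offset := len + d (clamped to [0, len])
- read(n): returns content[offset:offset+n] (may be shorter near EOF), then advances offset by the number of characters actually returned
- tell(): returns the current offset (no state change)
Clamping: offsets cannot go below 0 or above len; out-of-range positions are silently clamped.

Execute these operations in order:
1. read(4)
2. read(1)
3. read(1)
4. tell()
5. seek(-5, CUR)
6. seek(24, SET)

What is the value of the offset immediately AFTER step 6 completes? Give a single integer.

After 1 (read(4)): returned '26B6', offset=4
After 2 (read(1)): returned 'X', offset=5
After 3 (read(1)): returned 'J', offset=6
After 4 (tell()): offset=6
After 5 (seek(-5, CUR)): offset=1
After 6 (seek(24, SET)): offset=24

Answer: 24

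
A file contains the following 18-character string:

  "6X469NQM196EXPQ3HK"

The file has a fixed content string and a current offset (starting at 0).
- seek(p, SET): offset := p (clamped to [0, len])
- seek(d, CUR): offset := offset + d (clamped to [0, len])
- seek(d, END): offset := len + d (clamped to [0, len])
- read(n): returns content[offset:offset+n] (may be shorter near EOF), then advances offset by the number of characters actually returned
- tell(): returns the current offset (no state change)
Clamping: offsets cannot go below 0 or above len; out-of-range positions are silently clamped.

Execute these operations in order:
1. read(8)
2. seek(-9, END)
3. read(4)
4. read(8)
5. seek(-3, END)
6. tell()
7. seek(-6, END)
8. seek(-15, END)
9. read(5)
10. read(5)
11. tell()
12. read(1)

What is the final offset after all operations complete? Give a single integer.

After 1 (read(8)): returned '6X469NQM', offset=8
After 2 (seek(-9, END)): offset=9
After 3 (read(4)): returned '96EX', offset=13
After 4 (read(8)): returned 'PQ3HK', offset=18
After 5 (seek(-3, END)): offset=15
After 6 (tell()): offset=15
After 7 (seek(-6, END)): offset=12
After 8 (seek(-15, END)): offset=3
After 9 (read(5)): returned '69NQM', offset=8
After 10 (read(5)): returned '196EX', offset=13
After 11 (tell()): offset=13
After 12 (read(1)): returned 'P', offset=14

Answer: 14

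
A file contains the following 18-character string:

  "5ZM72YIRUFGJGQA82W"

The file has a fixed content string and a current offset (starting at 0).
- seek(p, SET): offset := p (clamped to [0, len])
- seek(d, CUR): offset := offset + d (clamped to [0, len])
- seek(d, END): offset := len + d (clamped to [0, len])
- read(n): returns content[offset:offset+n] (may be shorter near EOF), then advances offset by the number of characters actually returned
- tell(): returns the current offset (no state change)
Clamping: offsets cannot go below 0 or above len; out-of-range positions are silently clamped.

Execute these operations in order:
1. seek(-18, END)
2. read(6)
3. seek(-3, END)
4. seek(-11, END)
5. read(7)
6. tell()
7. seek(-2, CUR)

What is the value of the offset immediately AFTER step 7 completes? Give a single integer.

Answer: 12

Derivation:
After 1 (seek(-18, END)): offset=0
After 2 (read(6)): returned '5ZM72Y', offset=6
After 3 (seek(-3, END)): offset=15
After 4 (seek(-11, END)): offset=7
After 5 (read(7)): returned 'RUFGJGQ', offset=14
After 6 (tell()): offset=14
After 7 (seek(-2, CUR)): offset=12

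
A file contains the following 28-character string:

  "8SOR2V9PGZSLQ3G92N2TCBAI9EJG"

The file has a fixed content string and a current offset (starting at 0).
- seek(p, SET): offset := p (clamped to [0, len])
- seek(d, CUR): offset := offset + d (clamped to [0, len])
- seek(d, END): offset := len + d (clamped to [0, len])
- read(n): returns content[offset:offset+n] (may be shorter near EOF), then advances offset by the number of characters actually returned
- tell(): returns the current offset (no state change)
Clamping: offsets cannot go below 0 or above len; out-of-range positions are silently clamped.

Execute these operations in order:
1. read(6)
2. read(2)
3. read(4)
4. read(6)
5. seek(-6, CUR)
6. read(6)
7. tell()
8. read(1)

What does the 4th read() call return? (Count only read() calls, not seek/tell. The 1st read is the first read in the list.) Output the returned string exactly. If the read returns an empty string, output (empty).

Answer: Q3G92N

Derivation:
After 1 (read(6)): returned '8SOR2V', offset=6
After 2 (read(2)): returned '9P', offset=8
After 3 (read(4)): returned 'GZSL', offset=12
After 4 (read(6)): returned 'Q3G92N', offset=18
After 5 (seek(-6, CUR)): offset=12
After 6 (read(6)): returned 'Q3G92N', offset=18
After 7 (tell()): offset=18
After 8 (read(1)): returned '2', offset=19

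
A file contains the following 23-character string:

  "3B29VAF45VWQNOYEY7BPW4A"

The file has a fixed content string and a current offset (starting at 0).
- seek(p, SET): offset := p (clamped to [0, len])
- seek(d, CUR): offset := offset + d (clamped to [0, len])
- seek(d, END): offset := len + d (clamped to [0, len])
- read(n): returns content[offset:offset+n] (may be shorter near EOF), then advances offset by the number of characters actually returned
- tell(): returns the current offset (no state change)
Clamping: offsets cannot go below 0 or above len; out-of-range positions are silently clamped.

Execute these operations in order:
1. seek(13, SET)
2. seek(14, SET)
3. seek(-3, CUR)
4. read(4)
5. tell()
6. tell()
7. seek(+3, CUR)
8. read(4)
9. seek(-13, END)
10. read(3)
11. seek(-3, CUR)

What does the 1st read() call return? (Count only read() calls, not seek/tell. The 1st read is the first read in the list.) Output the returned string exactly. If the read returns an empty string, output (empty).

After 1 (seek(13, SET)): offset=13
After 2 (seek(14, SET)): offset=14
After 3 (seek(-3, CUR)): offset=11
After 4 (read(4)): returned 'QNOY', offset=15
After 5 (tell()): offset=15
After 6 (tell()): offset=15
After 7 (seek(+3, CUR)): offset=18
After 8 (read(4)): returned 'BPW4', offset=22
After 9 (seek(-13, END)): offset=10
After 10 (read(3)): returned 'WQN', offset=13
After 11 (seek(-3, CUR)): offset=10

Answer: QNOY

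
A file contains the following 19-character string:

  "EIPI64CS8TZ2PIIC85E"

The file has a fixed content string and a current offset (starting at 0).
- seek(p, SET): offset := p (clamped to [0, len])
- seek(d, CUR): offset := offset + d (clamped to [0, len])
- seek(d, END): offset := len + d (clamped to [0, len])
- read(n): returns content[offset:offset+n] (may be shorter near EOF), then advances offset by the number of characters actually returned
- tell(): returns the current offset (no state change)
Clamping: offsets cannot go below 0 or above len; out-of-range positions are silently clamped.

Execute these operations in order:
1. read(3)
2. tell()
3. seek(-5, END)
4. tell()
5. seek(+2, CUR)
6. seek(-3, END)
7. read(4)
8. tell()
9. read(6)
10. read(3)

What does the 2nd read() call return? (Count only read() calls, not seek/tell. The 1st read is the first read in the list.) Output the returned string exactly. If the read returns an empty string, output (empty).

Answer: 85E

Derivation:
After 1 (read(3)): returned 'EIP', offset=3
After 2 (tell()): offset=3
After 3 (seek(-5, END)): offset=14
After 4 (tell()): offset=14
After 5 (seek(+2, CUR)): offset=16
After 6 (seek(-3, END)): offset=16
After 7 (read(4)): returned '85E', offset=19
After 8 (tell()): offset=19
After 9 (read(6)): returned '', offset=19
After 10 (read(3)): returned '', offset=19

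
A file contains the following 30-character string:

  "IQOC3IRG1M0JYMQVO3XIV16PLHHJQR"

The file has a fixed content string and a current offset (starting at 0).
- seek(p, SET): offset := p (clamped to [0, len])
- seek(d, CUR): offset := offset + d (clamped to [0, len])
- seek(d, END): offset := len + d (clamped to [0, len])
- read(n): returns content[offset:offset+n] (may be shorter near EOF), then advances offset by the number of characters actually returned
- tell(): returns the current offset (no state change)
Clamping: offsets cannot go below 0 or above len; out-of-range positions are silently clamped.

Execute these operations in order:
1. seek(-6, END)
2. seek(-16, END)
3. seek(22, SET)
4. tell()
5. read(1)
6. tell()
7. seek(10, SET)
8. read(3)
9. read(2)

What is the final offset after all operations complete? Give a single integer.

After 1 (seek(-6, END)): offset=24
After 2 (seek(-16, END)): offset=14
After 3 (seek(22, SET)): offset=22
After 4 (tell()): offset=22
After 5 (read(1)): returned '6', offset=23
After 6 (tell()): offset=23
After 7 (seek(10, SET)): offset=10
After 8 (read(3)): returned '0JY', offset=13
After 9 (read(2)): returned 'MQ', offset=15

Answer: 15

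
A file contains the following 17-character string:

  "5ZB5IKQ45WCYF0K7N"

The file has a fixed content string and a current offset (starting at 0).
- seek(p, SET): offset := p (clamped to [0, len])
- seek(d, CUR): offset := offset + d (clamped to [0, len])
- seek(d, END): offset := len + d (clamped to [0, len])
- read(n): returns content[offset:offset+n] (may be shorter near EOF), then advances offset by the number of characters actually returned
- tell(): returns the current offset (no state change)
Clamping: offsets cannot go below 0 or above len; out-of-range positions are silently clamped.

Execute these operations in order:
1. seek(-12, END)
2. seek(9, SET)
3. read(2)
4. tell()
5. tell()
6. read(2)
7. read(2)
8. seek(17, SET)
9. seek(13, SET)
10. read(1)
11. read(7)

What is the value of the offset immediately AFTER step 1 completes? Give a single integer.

After 1 (seek(-12, END)): offset=5

Answer: 5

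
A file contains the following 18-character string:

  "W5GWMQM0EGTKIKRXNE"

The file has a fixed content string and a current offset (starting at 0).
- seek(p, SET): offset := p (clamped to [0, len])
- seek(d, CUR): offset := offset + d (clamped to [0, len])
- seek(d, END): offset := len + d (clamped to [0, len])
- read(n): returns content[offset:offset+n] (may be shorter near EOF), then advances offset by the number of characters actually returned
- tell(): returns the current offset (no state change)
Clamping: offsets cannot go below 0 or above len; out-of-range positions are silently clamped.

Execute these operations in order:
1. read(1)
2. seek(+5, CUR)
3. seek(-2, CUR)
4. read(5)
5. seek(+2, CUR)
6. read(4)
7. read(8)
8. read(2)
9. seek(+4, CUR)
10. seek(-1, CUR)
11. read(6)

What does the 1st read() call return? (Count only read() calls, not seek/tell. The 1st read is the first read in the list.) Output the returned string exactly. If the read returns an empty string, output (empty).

After 1 (read(1)): returned 'W', offset=1
After 2 (seek(+5, CUR)): offset=6
After 3 (seek(-2, CUR)): offset=4
After 4 (read(5)): returned 'MQM0E', offset=9
After 5 (seek(+2, CUR)): offset=11
After 6 (read(4)): returned 'KIKR', offset=15
After 7 (read(8)): returned 'XNE', offset=18
After 8 (read(2)): returned '', offset=18
After 9 (seek(+4, CUR)): offset=18
After 10 (seek(-1, CUR)): offset=17
After 11 (read(6)): returned 'E', offset=18

Answer: W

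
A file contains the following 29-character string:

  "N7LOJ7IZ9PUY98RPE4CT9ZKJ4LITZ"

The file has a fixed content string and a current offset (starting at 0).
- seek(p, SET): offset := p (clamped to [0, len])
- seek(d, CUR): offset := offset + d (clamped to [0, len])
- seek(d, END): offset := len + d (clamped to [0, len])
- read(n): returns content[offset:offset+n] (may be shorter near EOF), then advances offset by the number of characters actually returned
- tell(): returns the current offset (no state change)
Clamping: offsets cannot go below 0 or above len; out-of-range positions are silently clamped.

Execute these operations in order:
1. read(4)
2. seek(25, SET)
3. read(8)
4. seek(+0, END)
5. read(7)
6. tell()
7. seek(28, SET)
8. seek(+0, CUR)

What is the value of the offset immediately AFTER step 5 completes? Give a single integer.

After 1 (read(4)): returned 'N7LO', offset=4
After 2 (seek(25, SET)): offset=25
After 3 (read(8)): returned 'LITZ', offset=29
After 4 (seek(+0, END)): offset=29
After 5 (read(7)): returned '', offset=29

Answer: 29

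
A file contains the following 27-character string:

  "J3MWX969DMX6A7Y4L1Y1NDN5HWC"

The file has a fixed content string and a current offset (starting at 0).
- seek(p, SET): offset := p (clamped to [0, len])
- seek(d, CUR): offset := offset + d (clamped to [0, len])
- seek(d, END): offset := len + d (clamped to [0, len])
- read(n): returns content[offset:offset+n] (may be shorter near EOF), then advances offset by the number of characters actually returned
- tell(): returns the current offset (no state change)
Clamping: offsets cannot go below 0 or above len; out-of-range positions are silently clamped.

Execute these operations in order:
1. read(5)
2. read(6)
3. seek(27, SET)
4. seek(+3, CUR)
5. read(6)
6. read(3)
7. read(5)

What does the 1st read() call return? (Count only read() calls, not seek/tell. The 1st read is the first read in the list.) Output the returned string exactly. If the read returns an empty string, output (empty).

After 1 (read(5)): returned 'J3MWX', offset=5
After 2 (read(6)): returned '969DMX', offset=11
After 3 (seek(27, SET)): offset=27
After 4 (seek(+3, CUR)): offset=27
After 5 (read(6)): returned '', offset=27
After 6 (read(3)): returned '', offset=27
After 7 (read(5)): returned '', offset=27

Answer: J3MWX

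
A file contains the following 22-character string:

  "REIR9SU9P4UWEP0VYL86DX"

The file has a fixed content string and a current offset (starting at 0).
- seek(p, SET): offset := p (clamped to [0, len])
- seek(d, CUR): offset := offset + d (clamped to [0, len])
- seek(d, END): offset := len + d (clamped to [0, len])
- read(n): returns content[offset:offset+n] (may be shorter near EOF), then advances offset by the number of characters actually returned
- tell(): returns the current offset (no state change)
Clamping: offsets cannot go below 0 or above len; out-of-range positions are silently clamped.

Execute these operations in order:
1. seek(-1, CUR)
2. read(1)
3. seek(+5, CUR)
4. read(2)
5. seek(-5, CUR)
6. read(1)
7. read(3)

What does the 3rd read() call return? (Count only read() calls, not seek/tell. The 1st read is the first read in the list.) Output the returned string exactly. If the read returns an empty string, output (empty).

After 1 (seek(-1, CUR)): offset=0
After 2 (read(1)): returned 'R', offset=1
After 3 (seek(+5, CUR)): offset=6
After 4 (read(2)): returned 'U9', offset=8
After 5 (seek(-5, CUR)): offset=3
After 6 (read(1)): returned 'R', offset=4
After 7 (read(3)): returned '9SU', offset=7

Answer: R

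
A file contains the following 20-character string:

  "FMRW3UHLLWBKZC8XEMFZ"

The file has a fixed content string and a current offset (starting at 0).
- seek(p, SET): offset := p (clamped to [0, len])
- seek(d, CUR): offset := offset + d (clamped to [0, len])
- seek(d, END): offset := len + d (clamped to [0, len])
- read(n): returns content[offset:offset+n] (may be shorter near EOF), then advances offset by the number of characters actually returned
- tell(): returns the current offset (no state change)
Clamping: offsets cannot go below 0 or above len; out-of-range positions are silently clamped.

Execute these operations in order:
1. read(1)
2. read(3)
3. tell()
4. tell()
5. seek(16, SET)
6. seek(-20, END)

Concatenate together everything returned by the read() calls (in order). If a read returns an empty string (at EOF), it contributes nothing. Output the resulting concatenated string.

Answer: FMRW

Derivation:
After 1 (read(1)): returned 'F', offset=1
After 2 (read(3)): returned 'MRW', offset=4
After 3 (tell()): offset=4
After 4 (tell()): offset=4
After 5 (seek(16, SET)): offset=16
After 6 (seek(-20, END)): offset=0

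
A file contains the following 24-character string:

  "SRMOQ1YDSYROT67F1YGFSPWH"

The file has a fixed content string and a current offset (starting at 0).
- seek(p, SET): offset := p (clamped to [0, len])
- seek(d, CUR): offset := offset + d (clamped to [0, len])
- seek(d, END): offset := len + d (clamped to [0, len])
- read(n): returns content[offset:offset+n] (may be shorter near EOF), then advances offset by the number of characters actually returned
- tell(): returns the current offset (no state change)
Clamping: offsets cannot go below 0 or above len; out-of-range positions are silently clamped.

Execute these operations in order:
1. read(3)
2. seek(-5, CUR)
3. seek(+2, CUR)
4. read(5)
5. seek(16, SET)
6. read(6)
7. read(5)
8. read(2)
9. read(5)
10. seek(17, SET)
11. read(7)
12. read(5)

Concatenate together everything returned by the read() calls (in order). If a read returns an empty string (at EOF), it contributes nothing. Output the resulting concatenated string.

Answer: SRMMOQ1Y1YGFSPWHYGFSPWH

Derivation:
After 1 (read(3)): returned 'SRM', offset=3
After 2 (seek(-5, CUR)): offset=0
After 3 (seek(+2, CUR)): offset=2
After 4 (read(5)): returned 'MOQ1Y', offset=7
After 5 (seek(16, SET)): offset=16
After 6 (read(6)): returned '1YGFSP', offset=22
After 7 (read(5)): returned 'WH', offset=24
After 8 (read(2)): returned '', offset=24
After 9 (read(5)): returned '', offset=24
After 10 (seek(17, SET)): offset=17
After 11 (read(7)): returned 'YGFSPWH', offset=24
After 12 (read(5)): returned '', offset=24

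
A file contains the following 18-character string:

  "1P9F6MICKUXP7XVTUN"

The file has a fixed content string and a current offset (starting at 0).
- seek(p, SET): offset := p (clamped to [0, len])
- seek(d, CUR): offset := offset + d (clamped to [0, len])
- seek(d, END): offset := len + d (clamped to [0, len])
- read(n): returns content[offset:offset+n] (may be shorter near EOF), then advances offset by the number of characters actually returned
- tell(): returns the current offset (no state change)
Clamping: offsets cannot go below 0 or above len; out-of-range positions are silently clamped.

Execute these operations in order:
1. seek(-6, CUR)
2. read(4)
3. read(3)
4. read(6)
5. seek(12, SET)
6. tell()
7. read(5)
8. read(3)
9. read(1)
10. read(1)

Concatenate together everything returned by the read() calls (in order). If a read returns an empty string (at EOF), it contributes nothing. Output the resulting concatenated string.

After 1 (seek(-6, CUR)): offset=0
After 2 (read(4)): returned '1P9F', offset=4
After 3 (read(3)): returned '6MI', offset=7
After 4 (read(6)): returned 'CKUXP7', offset=13
After 5 (seek(12, SET)): offset=12
After 6 (tell()): offset=12
After 7 (read(5)): returned '7XVTU', offset=17
After 8 (read(3)): returned 'N', offset=18
After 9 (read(1)): returned '', offset=18
After 10 (read(1)): returned '', offset=18

Answer: 1P9F6MICKUXP77XVTUN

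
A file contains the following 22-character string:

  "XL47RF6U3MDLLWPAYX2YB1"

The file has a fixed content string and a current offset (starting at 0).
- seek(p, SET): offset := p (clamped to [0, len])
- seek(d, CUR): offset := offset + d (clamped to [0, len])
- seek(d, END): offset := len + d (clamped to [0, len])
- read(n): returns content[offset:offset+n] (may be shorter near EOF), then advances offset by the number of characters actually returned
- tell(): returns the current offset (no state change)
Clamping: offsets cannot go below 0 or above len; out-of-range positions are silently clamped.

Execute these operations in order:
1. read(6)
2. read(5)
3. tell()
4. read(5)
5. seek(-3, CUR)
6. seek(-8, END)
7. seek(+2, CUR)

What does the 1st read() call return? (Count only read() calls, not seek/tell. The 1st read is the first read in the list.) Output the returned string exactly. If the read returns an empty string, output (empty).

Answer: XL47RF

Derivation:
After 1 (read(6)): returned 'XL47RF', offset=6
After 2 (read(5)): returned '6U3MD', offset=11
After 3 (tell()): offset=11
After 4 (read(5)): returned 'LLWPA', offset=16
After 5 (seek(-3, CUR)): offset=13
After 6 (seek(-8, END)): offset=14
After 7 (seek(+2, CUR)): offset=16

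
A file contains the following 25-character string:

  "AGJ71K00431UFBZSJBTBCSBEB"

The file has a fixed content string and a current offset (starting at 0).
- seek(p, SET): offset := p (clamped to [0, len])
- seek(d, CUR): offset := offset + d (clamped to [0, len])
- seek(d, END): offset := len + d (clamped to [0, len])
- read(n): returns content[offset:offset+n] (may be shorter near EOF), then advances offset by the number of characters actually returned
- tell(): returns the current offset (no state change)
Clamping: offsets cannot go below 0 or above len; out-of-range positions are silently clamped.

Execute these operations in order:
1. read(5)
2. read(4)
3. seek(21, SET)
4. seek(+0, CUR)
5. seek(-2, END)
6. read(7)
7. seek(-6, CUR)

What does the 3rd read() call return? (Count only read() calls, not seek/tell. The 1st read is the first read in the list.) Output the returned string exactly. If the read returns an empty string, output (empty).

Answer: EB

Derivation:
After 1 (read(5)): returned 'AGJ71', offset=5
After 2 (read(4)): returned 'K004', offset=9
After 3 (seek(21, SET)): offset=21
After 4 (seek(+0, CUR)): offset=21
After 5 (seek(-2, END)): offset=23
After 6 (read(7)): returned 'EB', offset=25
After 7 (seek(-6, CUR)): offset=19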